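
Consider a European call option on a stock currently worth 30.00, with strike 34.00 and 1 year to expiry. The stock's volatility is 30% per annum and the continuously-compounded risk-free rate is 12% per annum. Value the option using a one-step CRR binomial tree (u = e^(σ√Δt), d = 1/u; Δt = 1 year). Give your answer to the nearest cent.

3.66

CRR parameters: u = e^(σ√Δt) = e^(0.3·√1) = 1.3499, d = 1/u = 0.7408
Per-period rate: rΔt = 0.12·1 = 0.12, so R = e^0.12 = 1.1275
Risk-neutral probability p = (e^0.12 − 0.7408)/(1.3499 − 0.7408) = 0.3867/0.6090 = 0.6349
Terminal stock prices: S_u = 40.5, S_d = 22.22
Terminal payoffs (S − K): max(6.496, 0) = 6.496, max(-11.78, 0) = 0
Node 0 (S = 30): V_0 = e^(−0.12)·[0.6349·6.4958 + 0.3651·0.0000] = 3.6578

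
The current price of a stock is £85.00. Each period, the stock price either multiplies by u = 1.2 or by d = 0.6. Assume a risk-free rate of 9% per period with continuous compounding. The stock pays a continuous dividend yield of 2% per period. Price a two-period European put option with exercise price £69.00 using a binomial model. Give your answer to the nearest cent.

Per-period risk-free factor R = e^0.09 = 1.0942; dividend-adjusted growth = e^(0.09−0.02) = 1.0725.
Risk-neutral probability p = (1.0725 − 0.6)/(1.2 − 0.6) = 0.4725/0.6000 = 0.7875
Terminal stock prices: S_uu = 122.4, S_ud = 61.2, S_dd = 30.6
Terminal payoffs (K − S): max(-53.4, 0) = 0, max(7.8, 0) = 7.8, max(38.4, 0) = 38.4
Node u (S = 102): V_u = e^(−0.09)·[0.7875·0.0000 + 0.2125·7.8000] = 1.5147
Node d (S = 51): V_d = e^(−0.09)·[0.7875·7.8000 + 0.2125·38.4000] = 13.0711
Node 0 (S = 85): V_0 = e^(−0.09)·[0.7875·1.5147 + 0.2125·13.0711] = 3.6286

£3.63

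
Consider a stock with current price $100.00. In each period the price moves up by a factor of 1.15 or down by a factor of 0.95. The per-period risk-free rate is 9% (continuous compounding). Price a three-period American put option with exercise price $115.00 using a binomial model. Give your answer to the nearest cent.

Risk-neutral probability p = (e^0.09 − 0.95)/(1.15 − 0.95) = 0.1442/0.2000 = 0.7209
Terminal stock prices: S_uuu = 152.1, S_uud = 125.6, S_udd = 103.8, S_ddd = 85.74
Terminal payoffs (K − S): max(-37.09, 0) = 0, max(-10.64, 0) = 0, max(11.21, 0) = 11.21, max(29.26, 0) = 29.26
Node uu (S = 132.2): continuation = e^(−0.09)·[0.7209·0.0000 + 0.2791·0.0000] = 0.0000; exercise value = 0.0000 ≤ continuation, so V_uu = 0.0000
Node ud (S = 109.2): continuation = e^(−0.09)·[0.7209·0.0000 + 0.2791·11.2125] = 2.8604; exercise value = 5.7500 > continuation, so V_ud = 5.7500 (exercise)
Node dd (S = 90.25): continuation = e^(−0.09)·[0.7209·11.2125 + 0.2791·29.2625] = 14.8521; exercise value = 24.7500 > continuation, so V_dd = 24.7500 (exercise)
Node u (S = 115): continuation = e^(−0.09)·[0.7209·0.0000 + 0.2791·5.7500] = 1.4668; exercise value = 0.0000 ≤ continuation, so V_u = 1.4668
Node d (S = 95): continuation = e^(−0.09)·[0.7209·5.7500 + 0.2791·24.7500] = 10.1021; exercise value = 20.0000 > continuation, so V_d = 20.0000 (exercise)
Node 0 (S = 100): continuation = e^(−0.09)·[0.7209·1.4668 + 0.2791·20.0000] = 6.0685; exercise value = 15.0000 > continuation, so V_0 = 15.0000 (exercise)

$15.00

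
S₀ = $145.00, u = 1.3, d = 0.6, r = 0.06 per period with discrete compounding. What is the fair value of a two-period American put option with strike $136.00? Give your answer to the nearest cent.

$20.44

Risk-neutral probability p = (1 + 0.06 − 0.6)/(1.3 − 0.6) = 0.4600/0.7000 = 0.6571
Terminal stock prices: S_uu = 245.1, S_ud = 113.1, S_dd = 52.2
Terminal payoffs (K − S): max(-109.1, 0) = 0, max(22.9, 0) = 22.9, max(83.8, 0) = 83.8
Node u (S = 188.5): continuation = 1/1.06·[0.6571·0.0000 + 0.3429·22.9000] = 7.4070; exercise value = 0.0000 ≤ continuation, so V_u = 7.4070
Node d (S = 87): continuation = 1/1.06·[0.6571·22.9000 + 0.3429·83.8000] = 41.3019; exercise value = 49.0000 > continuation, so V_d = 49.0000 (exercise)
Node 0 (S = 145): continuation = 1/1.06·[0.6571·7.4070 + 0.3429·49.0000] = 20.4410; exercise value = 0.0000 ≤ continuation, so V_0 = 20.4410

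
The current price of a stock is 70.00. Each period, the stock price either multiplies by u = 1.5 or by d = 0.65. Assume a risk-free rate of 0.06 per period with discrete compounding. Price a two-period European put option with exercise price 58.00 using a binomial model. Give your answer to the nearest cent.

Risk-neutral probability p = (1 + 0.06 − 0.65)/(1.5 − 0.65) = 0.4100/0.8500 = 0.4824
Terminal stock prices: S_uu = 157.5, S_ud = 68.25, S_dd = 29.58
Terminal payoffs (K − S): max(-99.5, 0) = 0, max(-10.25, 0) = 0, max(28.42, 0) = 28.42
Node u (S = 105): V_u = 1/1.06·[0.4824·0.0000 + 0.5176·0.0000] = 0.0000
Node d (S = 45.5): V_d = 1/1.06·[0.4824·0.0000 + 0.5176·28.4250] = 13.8812
Node 0 (S = 70): V_0 = 1/1.06·[0.4824·0.0000 + 0.5176·13.8812] = 6.7789

6.78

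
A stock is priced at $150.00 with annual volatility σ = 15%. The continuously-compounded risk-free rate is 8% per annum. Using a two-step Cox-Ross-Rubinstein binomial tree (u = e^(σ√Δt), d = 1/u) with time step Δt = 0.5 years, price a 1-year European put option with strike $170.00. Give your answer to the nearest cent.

$13.25

CRR parameters: u = e^(σ√Δt) = e^(0.15·√0.5) = 1.1119, d = 1/u = 0.8994
Per-period rate: rΔt = 0.08·0.5 = 0.04, so R = e^0.04 = 1.0408
Risk-neutral probability p = (e^0.04 − 0.8994)/(1.1119 − 0.8994) = 0.1414/0.2125 = 0.6655
Terminal stock prices: S_uu = 185.4, S_ud = 150, S_dd = 121.3
Terminal payoffs (K − S): max(-15.45, 0) = 0, max(20, 0) = 20, max(48.67, 0) = 48.67
Node u (S = 166.8): V_u = e^(−0.04)·[0.6655·0.0000 + 0.3345·20.0000] = 6.4271
Node d (S = 134.9): V_d = e^(−0.04)·[0.6655·20.0000 + 0.3345·48.6713] = 28.4294
Node 0 (S = 150): V_0 = e^(−0.04)·[0.6655·6.4271 + 0.3345·28.4294] = 13.2456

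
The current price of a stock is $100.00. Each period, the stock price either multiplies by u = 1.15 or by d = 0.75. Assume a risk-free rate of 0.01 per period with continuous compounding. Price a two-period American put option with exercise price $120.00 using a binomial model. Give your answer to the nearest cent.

Risk-neutral probability p = (e^0.01 − 0.75)/(1.15 − 0.75) = 0.2601/0.4000 = 0.6501
Terminal stock prices: S_uu = 132.2, S_ud = 86.25, S_dd = 56.25
Terminal payoffs (K − S): max(-12.25, 0) = 0, max(33.75, 0) = 33.75, max(63.75, 0) = 63.75
Node u (S = 115): continuation = e^(−0.01)·[0.6501·0.0000 + 0.3499·33.7500] = 11.6908; exercise value = 5.0000 ≤ continuation, so V_u = 11.6908
Node d (S = 75): continuation = e^(−0.01)·[0.6501·33.7500 + 0.3499·63.7500] = 43.8060; exercise value = 45.0000 > continuation, so V_d = 45.0000 (exercise)
Node 0 (S = 100): continuation = e^(−0.01)·[0.6501·11.6908 + 0.3499·45.0000] = 23.1125; exercise value = 20.0000 ≤ continuation, so V_0 = 23.1125

$23.11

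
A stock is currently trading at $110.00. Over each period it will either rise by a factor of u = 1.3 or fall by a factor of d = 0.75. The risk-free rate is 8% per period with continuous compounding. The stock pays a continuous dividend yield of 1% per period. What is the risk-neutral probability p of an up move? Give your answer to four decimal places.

Per-period risk-free factor R = e^0.08 = 1.0833; dividend-adjusted growth = e^(0.08−0.01) = 1.0725.
Risk-neutral probability p = (1.0725 − 0.75)/(1.3 − 0.75) = 0.3225/0.5500 = 0.5864

p = 0.5864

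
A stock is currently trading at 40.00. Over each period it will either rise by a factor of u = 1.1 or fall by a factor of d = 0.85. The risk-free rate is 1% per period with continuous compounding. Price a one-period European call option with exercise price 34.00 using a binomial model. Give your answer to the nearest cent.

6.34

Risk-neutral probability p = (e^0.01 − 0.85)/(1.1 − 0.85) = 0.1601/0.2500 = 0.6402
Terminal stock prices: S_u = 44, S_d = 34
Terminal payoffs (S − K): max(10, 0) = 10, max(0, 0) = 0
Node 0 (S = 40): V_0 = e^(−0.01)·[0.6402·10.0000 + 0.3598·0.0000] = 6.3383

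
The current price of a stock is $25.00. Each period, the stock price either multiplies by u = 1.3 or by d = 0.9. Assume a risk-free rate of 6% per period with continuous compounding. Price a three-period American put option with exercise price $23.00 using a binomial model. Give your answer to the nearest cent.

$0.86

Risk-neutral probability p = (e^0.06 − 0.9)/(1.3 − 0.9) = 0.1618/0.4000 = 0.4046
Terminal stock prices: S_uuu = 54.93, S_uud = 38.03, S_udd = 26.33, S_ddd = 18.23
Terminal payoffs (K − S): max(-31.93, 0) = 0, max(-15.03, 0) = 0, max(-3.325, 0) = 0, max(4.775, 0) = 4.775
Node uu (S = 42.25): continuation = e^(−0.06)·[0.4046·0.0000 + 0.5954·0.0000] = 0.0000; exercise value = 0.0000 ≤ continuation, so V_uu = 0.0000
Node ud (S = 29.25): continuation = e^(−0.06)·[0.4046·0.0000 + 0.5954·0.0000] = 0.0000; exercise value = 0.0000 ≤ continuation, so V_ud = 0.0000
Node dd (S = 20.25): continuation = e^(−0.06)·[0.4046·0.0000 + 0.5954·4.7750] = 2.6775; exercise value = 2.7500 > continuation, so V_dd = 2.7500 (exercise)
Node u (S = 32.5): continuation = e^(−0.06)·[0.4046·0.0000 + 0.5954·0.0000] = 0.0000; exercise value = 0.0000 ≤ continuation, so V_u = 0.0000
Node d (S = 22.5): continuation = e^(−0.06)·[0.4046·0.0000 + 0.5954·2.7500] = 1.5420; exercise value = 0.5000 ≤ continuation, so V_d = 1.5420
Node 0 (S = 25): continuation = e^(−0.06)·[0.4046·0.0000 + 0.5954·1.5420] = 0.8647; exercise value = 0.0000 ≤ continuation, so V_0 = 0.8647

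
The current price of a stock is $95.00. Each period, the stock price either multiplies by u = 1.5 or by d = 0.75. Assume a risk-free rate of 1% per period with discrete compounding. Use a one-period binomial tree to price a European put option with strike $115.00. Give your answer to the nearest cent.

$28.30

Risk-neutral probability p = (1 + 0.01 − 0.75)/(1.5 − 0.75) = 0.2600/0.7500 = 0.3467
Terminal stock prices: S_u = 142.5, S_d = 71.25
Terminal payoffs (K − S): max(-27.5, 0) = 0, max(43.75, 0) = 43.75
Node 0 (S = 95): V_0 = 1/1.01·[0.3467·0.0000 + 0.6533·43.7500] = 28.3003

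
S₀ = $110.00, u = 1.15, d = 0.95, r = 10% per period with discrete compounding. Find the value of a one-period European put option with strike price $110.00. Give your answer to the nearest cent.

Risk-neutral probability p = (1 + 0.1 − 0.95)/(1.15 − 0.95) = 0.1500/0.2000 = 0.7500
Terminal stock prices: S_u = 126.5, S_d = 104.5
Terminal payoffs (K − S): max(-16.5, 0) = 0, max(5.5, 0) = 5.5
Node 0 (S = 110): V_0 = 1/1.1·[0.7500·0.0000 + 0.2500·5.5000] = 1.2500

$1.25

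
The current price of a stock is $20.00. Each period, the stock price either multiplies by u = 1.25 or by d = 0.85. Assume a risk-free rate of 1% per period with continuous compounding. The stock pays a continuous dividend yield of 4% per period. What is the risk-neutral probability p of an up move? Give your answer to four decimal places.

p = 0.3011

Per-period risk-free factor R = e^0.01 = 1.0101; dividend-adjusted growth = e^(0.01−0.04) = 0.9704.
Risk-neutral probability p = (0.9704 − 0.85)/(1.25 − 0.85) = 0.1204/0.4000 = 0.3011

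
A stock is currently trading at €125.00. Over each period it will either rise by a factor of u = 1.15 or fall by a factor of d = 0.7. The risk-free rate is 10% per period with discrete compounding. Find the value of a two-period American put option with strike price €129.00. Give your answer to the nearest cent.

Risk-neutral probability p = (1 + 0.1 − 0.7)/(1.15 − 0.7) = 0.4000/0.4500 = 0.8889
Terminal stock prices: S_uu = 165.3, S_ud = 100.6, S_dd = 61.25
Terminal payoffs (K − S): max(-36.31, 0) = 0, max(28.38, 0) = 28.38, max(67.75, 0) = 67.75
Node u (S = 143.8): continuation = 1/1.1·[0.8889·0.0000 + 0.1111·28.3750] = 2.8662; exercise value = 0.0000 ≤ continuation, so V_u = 2.8662
Node d (S = 87.5): continuation = 1/1.1·[0.8889·28.3750 + 0.1111·67.7500] = 29.7727; exercise value = 41.5000 > continuation, so V_d = 41.5000 (exercise)
Node 0 (S = 125): continuation = 1/1.1·[0.8889·2.8662 + 0.1111·41.5000] = 6.5080; exercise value = 4.0000 ≤ continuation, so V_0 = 6.5080

€6.51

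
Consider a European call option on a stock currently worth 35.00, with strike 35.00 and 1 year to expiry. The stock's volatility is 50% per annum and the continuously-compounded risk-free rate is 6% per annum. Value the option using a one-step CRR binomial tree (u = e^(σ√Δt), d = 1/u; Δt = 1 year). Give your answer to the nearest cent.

9.34

CRR parameters: u = e^(σ√Δt) = e^(0.5·√1) = 1.6487, d = 1/u = 0.6065
Per-period rate: rΔt = 0.06·1 = 0.06, so R = e^0.06 = 1.0618
Risk-neutral probability p = (e^0.06 − 0.6065)/(1.6487 − 0.6065) = 0.4553/1.0422 = 0.4369
Terminal stock prices: S_u = 57.71, S_d = 21.23
Terminal payoffs (S − K): max(22.71, 0) = 22.71, max(-13.77, 0) = 0
Node 0 (S = 35): V_0 = e^(−0.06)·[0.4369·22.7052 + 0.5631·0.0000] = 9.3417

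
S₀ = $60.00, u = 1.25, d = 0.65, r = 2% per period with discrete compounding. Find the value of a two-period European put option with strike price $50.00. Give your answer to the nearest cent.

$4.05

Risk-neutral probability p = (1 + 0.02 − 0.65)/(1.25 − 0.65) = 0.3700/0.6000 = 0.6167
Terminal stock prices: S_uu = 93.75, S_ud = 48.75, S_dd = 25.35
Terminal payoffs (K − S): max(-43.75, 0) = 0, max(1.25, 0) = 1.25, max(24.65, 0) = 24.65
Node u (S = 75): V_u = 1/1.02·[0.6167·0.0000 + 0.3833·1.2500] = 0.4698
Node d (S = 39): V_d = 1/1.02·[0.6167·1.2500 + 0.3833·24.6500] = 10.0196
Node 0 (S = 60): V_0 = 1/1.02·[0.6167·0.4698 + 0.3833·10.0196] = 4.0496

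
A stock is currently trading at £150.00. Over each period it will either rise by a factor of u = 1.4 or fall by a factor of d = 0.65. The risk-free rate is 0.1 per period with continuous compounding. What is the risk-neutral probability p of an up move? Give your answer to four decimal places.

Risk-neutral probability p = (e^0.1 − 0.65)/(1.4 − 0.65) = 0.4552/0.7500 = 0.6069

p = 0.6069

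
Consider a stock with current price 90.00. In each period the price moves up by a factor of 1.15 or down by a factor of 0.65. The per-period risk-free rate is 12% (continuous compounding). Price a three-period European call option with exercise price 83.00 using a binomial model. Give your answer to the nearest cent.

Risk-neutral probability p = (e^0.12 − 0.65)/(1.15 − 0.65) = 0.4775/0.5000 = 0.9550
Terminal stock prices: S_uuu = 136.9, S_uud = 77.37, S_udd = 43.73, S_ddd = 24.72
Terminal payoffs (S − K): max(53.88, 0) = 53.88, max(-5.634, 0) = 0, max(-39.27, 0) = 0, max(-58.28, 0) = 0
Node uu (S = 119): V_uu = e^(−0.12)·[0.9550·53.8787 + 0.0450·0.0000] = 45.6355
Node ud (S = 67.27): V_ud = e^(−0.12)·[0.9550·0.0000 + 0.0450·0.0000] = 0.0000
Node dd (S = 38.03): V_dd = e^(−0.12)·[0.9550·0.0000 + 0.0450·0.0000] = 0.0000
Node u (S = 103.5): V_u = e^(−0.12)·[0.9550·45.6355 + 0.0450·0.0000] = 38.6534
Node d (S = 58.5): V_d = e^(−0.12)·[0.9550·0.0000 + 0.0450·0.0000] = 0.0000
Node 0 (S = 90): V_0 = e^(−0.12)·[0.9550·38.6534 + 0.0450·0.0000] = 32.7396

32.74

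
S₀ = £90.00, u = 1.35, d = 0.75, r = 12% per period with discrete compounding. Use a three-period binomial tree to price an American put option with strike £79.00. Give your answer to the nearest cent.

Risk-neutral probability p = (1 + 0.12 − 0.75)/(1.35 − 0.75) = 0.3700/0.6000 = 0.6167
Terminal stock prices: S_uuu = 221.4, S_uud = 123, S_udd = 68.34, S_ddd = 37.97
Terminal payoffs (K − S): max(-142.4, 0) = 0, max(-44.02, 0) = 0, max(10.66, 0) = 10.66, max(41.03, 0) = 41.03
Node uu (S = 164): continuation = 1/1.12·[0.6167·0.0000 + 0.3833·0.0000] = 0.0000; exercise value = 0.0000 ≤ continuation, so V_uu = 0.0000
Node ud (S = 91.13): continuation = 1/1.12·[0.6167·0.0000 + 0.3833·10.6562] = 3.6472; exercise value = 0.0000 ≤ continuation, so V_ud = 3.6472
Node dd (S = 50.62): continuation = 1/1.12·[0.6167·10.6562 + 0.3833·41.0312] = 19.9107; exercise value = 28.3750 > continuation, so V_dd = 28.3750 (exercise)
Node u (S = 121.5): continuation = 1/1.12·[0.6167·0.0000 + 0.3833·3.6472] = 1.2483; exercise value = 0.0000 ≤ continuation, so V_u = 1.2483
Node d (S = 67.5): continuation = 1/1.12·[0.6167·3.6472 + 0.3833·28.3750] = 11.7198; exercise value = 11.5000 ≤ continuation, so V_d = 11.7198
Node 0 (S = 90): continuation = 1/1.12·[0.6167·1.2483 + 0.3833·11.7198] = 4.6986; exercise value = 0.0000 ≤ continuation, so V_0 = 4.6986

£4.70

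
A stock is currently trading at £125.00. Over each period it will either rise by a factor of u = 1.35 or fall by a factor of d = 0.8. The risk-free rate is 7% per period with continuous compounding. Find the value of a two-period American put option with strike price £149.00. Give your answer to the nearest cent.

£26.09

Risk-neutral probability p = (e^0.07 − 0.8)/(1.35 − 0.8) = 0.2725/0.5500 = 0.4955
Terminal stock prices: S_uu = 227.8, S_ud = 135, S_dd = 80
Terminal payoffs (K − S): max(-78.81, 0) = 0, max(14, 0) = 14, max(69, 0) = 69
Node u (S = 168.8): continuation = e^(−0.07)·[0.4955·0.0000 + 0.5045·14.0000] = 6.5859; exercise value = 0.0000 ≤ continuation, so V_u = 6.5859
Node d (S = 100): continuation = e^(−0.07)·[0.4955·14.0000 + 0.5045·69.0000] = 38.9267; exercise value = 49.0000 > continuation, so V_d = 49.0000 (exercise)
Node 0 (S = 125): continuation = e^(−0.07)·[0.4955·6.5859 + 0.5045·49.0000] = 26.0931; exercise value = 24.0000 ≤ continuation, so V_0 = 26.0931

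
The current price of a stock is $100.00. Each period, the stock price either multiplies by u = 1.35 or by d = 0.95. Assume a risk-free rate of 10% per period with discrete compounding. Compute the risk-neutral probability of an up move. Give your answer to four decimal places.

p = 0.3750

Risk-neutral probability p = (1 + 0.1 − 0.95)/(1.35 − 0.95) = 0.1500/0.4000 = 0.3750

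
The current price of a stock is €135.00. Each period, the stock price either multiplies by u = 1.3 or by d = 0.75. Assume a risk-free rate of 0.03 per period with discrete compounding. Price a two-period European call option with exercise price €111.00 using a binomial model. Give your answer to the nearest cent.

Risk-neutral probability p = (1 + 0.03 − 0.75)/(1.3 − 0.75) = 0.2800/0.5500 = 0.5091
Terminal stock prices: S_uu = 228.2, S_ud = 131.6, S_dd = 75.94
Terminal payoffs (S − K): max(117.2, 0) = 117.2, max(20.62, 0) = 20.62, max(-35.06, 0) = 0
Node u (S = 175.5): V_u = 1/1.03·[0.5091·117.1500 + 0.4909·20.6250] = 67.7330
Node d (S = 101.2): V_d = 1/1.03·[0.5091·20.6250 + 0.4909·0.0000] = 10.1942
Node 0 (S = 135): V_0 = 1/1.03·[0.5091·67.7330 + 0.4909·10.1942] = 38.3366

€38.34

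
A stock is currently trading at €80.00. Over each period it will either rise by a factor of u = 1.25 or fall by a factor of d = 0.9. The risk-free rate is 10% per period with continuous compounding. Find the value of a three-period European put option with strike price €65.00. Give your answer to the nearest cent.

Risk-neutral probability p = (e^0.1 − 0.9)/(1.25 − 0.9) = 0.2052/0.3500 = 0.5862
Terminal stock prices: S_uuu = 156.2, S_uud = 112.5, S_udd = 81, S_ddd = 58.32
Terminal payoffs (K − S): max(-91.25, 0) = 0, max(-47.5, 0) = 0, max(-16, 0) = 0, max(6.68, 0) = 6.68
Node uu (S = 125): V_uu = e^(−0.1)·[0.5862·0.0000 + 0.4138·0.0000] = 0.0000
Node ud (S = 90): V_ud = e^(−0.1)·[0.5862·0.0000 + 0.4138·0.0000] = 0.0000
Node dd (S = 64.8): V_dd = e^(−0.1)·[0.5862·0.0000 + 0.4138·6.6800] = 2.5011
Node u (S = 100): V_u = e^(−0.1)·[0.5862·0.0000 + 0.4138·0.0000] = 0.0000
Node d (S = 72): V_d = e^(−0.1)·[0.5862·0.0000 + 0.4138·2.5011] = 0.9365
Node 0 (S = 80): V_0 = e^(−0.1)·[0.5862·0.0000 + 0.4138·0.9365] = 0.3506

€0.35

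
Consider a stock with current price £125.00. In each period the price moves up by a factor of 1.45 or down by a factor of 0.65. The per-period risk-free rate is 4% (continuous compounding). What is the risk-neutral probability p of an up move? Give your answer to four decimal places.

p = 0.4885

Risk-neutral probability p = (e^0.04 − 0.65)/(1.45 − 0.65) = 0.3908/0.8000 = 0.4885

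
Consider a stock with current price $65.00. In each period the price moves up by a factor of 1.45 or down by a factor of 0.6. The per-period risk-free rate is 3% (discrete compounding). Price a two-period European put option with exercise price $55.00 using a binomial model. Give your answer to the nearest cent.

Risk-neutral probability p = (1 + 0.03 − 0.6)/(1.45 − 0.6) = 0.4300/0.8500 = 0.5059
Terminal stock prices: S_uu = 136.7, S_ud = 56.55, S_dd = 23.4
Terminal payoffs (K − S): max(-81.66, 0) = 0, max(-1.55, 0) = 0, max(31.6, 0) = 31.6
Node u (S = 94.25): V_u = 1/1.03·[0.5059·0.0000 + 0.4941·0.0000] = 0.0000
Node d (S = 39): V_d = 1/1.03·[0.5059·0.0000 + 0.4941·31.6000] = 15.1593
Node 0 (S = 65): V_0 = 1/1.03·[0.5059·0.0000 + 0.4941·15.1593] = 7.2723

$7.27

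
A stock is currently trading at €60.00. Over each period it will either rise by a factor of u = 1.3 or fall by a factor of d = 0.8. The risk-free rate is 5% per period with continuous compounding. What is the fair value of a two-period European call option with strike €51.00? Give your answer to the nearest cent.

Risk-neutral probability p = (e^0.05 − 0.8)/(1.3 − 0.8) = 0.2513/0.5000 = 0.5025
Terminal stock prices: S_uu = 101.4, S_ud = 62.4, S_dd = 38.4
Terminal payoffs (S − K): max(50.4, 0) = 50.4, max(11.4, 0) = 11.4, max(-12.6, 0) = 0
Node u (S = 78): V_u = e^(−0.05)·[0.5025·50.4000 + 0.4975·11.4000] = 29.4873
Node d (S = 48): V_d = e^(−0.05)·[0.5025·11.4000 + 0.4975·0.0000] = 5.4496
Node 0 (S = 60): V_0 = e^(−0.05)·[0.5025·29.4873 + 0.4975·5.4496] = 16.6746

€16.67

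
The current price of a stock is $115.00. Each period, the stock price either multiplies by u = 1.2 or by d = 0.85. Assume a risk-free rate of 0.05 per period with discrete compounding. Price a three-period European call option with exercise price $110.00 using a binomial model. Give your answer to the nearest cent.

$25.46

Risk-neutral probability p = (1 + 0.05 − 0.85)/(1.2 − 0.85) = 0.2000/0.3500 = 0.5714
Terminal stock prices: S_uuu = 198.7, S_uud = 140.8, S_udd = 99.7, S_ddd = 70.62
Terminal payoffs (S − K): max(88.72, 0) = 88.72, max(30.76, 0) = 30.76, max(-10.3, 0) = 0, max(-39.38, 0) = 0
Node uu (S = 165.6): V_uu = 1/1.05·[0.5714·88.7200 + 0.4286·30.7600] = 60.8381
Node ud (S = 117.3): V_ud = 1/1.05·[0.5714·30.7600 + 0.4286·0.0000] = 16.7401
Node dd (S = 83.09): V_dd = 1/1.05·[0.5714·0.0000 + 0.4286·0.0000] = 0.0000
Node u (S = 138): V_u = 1/1.05·[0.5714·60.8381 + 0.4286·16.7401] = 39.9419
Node d (S = 97.75): V_d = 1/1.05·[0.5714·16.7401 + 0.4286·0.0000] = 9.1103
Node 0 (S = 115): V_0 = 1/1.05·[0.5714·39.9419 + 0.4286·9.1103] = 25.4556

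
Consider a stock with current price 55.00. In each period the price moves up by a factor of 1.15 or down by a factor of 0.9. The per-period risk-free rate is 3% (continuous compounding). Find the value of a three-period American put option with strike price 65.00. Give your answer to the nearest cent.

10.00

Risk-neutral probability p = (e^0.03 − 0.9)/(1.15 − 0.9) = 0.1305/0.2500 = 0.5218
Terminal stock prices: S_uuu = 83.65, S_uud = 65.46, S_udd = 51.23, S_ddd = 40.1
Terminal payoffs (K − S): max(-18.65, 0) = 0, max(-0.4637, 0) = 0, max(13.77, 0) = 13.77, max(24.9, 0) = 24.9
Node uu (S = 72.74): continuation = e^(−0.03)·[0.5218·0.0000 + 0.4782·0.0000] = 0.0000; exercise value = 0.0000 ≤ continuation, so V_uu = 0.0000
Node ud (S = 56.92): continuation = e^(−0.03)·[0.5218·0.0000 + 0.4782·13.7675] = 6.3888; exercise value = 8.0750 > continuation, so V_ud = 8.0750 (exercise)
Node dd (S = 44.55): continuation = e^(−0.03)·[0.5218·13.7675 + 0.4782·24.9050] = 18.5290; exercise value = 20.4500 > continuation, so V_dd = 20.4500 (exercise)
Node u (S = 63.25): continuation = e^(−0.03)·[0.5218·0.0000 + 0.4782·8.0750] = 3.7472; exercise value = 1.7500 ≤ continuation, so V_u = 3.7472
Node d (S = 49.5): continuation = e^(−0.03)·[0.5218·8.0750 + 0.4782·20.4500] = 13.5790; exercise value = 15.5000 > continuation, so V_d = 15.5000 (exercise)
Node 0 (S = 55): continuation = e^(−0.03)·[0.5218·3.7472 + 0.4782·15.5000] = 9.0903; exercise value = 10.0000 > continuation, so V_0 = 10.0000 (exercise)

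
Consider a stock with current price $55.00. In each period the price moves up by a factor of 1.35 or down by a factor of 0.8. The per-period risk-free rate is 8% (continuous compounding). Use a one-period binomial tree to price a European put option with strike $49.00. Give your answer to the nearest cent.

Risk-neutral probability p = (e^0.08 − 0.8)/(1.35 − 0.8) = 0.2833/0.5500 = 0.5151
Terminal stock prices: S_u = 74.25, S_d = 44
Terminal payoffs (K − S): max(-25.25, 0) = 0, max(5, 0) = 5
Node 0 (S = 55): V_0 = e^(−0.08)·[0.5151·0.0000 + 0.4849·5.0000] = 2.2382

$2.24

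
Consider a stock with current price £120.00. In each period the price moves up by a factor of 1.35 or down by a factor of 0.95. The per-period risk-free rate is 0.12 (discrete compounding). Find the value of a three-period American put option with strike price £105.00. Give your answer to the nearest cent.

£0.29

Risk-neutral probability p = (1 + 0.12 − 0.95)/(1.35 − 0.95) = 0.1700/0.4000 = 0.4250
Terminal stock prices: S_uuu = 295.2, S_uud = 207.8, S_udd = 146.2, S_ddd = 102.9
Terminal payoffs (K − S): max(-190.2, 0) = 0, max(-102.8, 0) = 0, max(-41.2, 0) = 0, max(2.115, 0) = 2.115
Node uu (S = 218.7): continuation = 1/1.12·[0.4250·0.0000 + 0.5750·0.0000] = 0.0000; exercise value = 0.0000 ≤ continuation, so V_uu = 0.0000
Node ud (S = 153.9): continuation = 1/1.12·[0.4250·0.0000 + 0.5750·0.0000] = 0.0000; exercise value = 0.0000 ≤ continuation, so V_ud = 0.0000
Node dd (S = 108.3): continuation = 1/1.12·[0.4250·0.0000 + 0.5750·2.1150] = 1.0858; exercise value = 0.0000 ≤ continuation, so V_dd = 1.0858
Node u (S = 162): continuation = 1/1.12·[0.4250·0.0000 + 0.5750·0.0000] = 0.0000; exercise value = 0.0000 ≤ continuation, so V_u = 0.0000
Node d (S = 114): continuation = 1/1.12·[0.4250·0.0000 + 0.5750·1.0858] = 0.5575; exercise value = 0.0000 ≤ continuation, so V_d = 0.5575
Node 0 (S = 120): continuation = 1/1.12·[0.4250·0.0000 + 0.5750·0.5575] = 0.2862; exercise value = 0.0000 ≤ continuation, so V_0 = 0.2862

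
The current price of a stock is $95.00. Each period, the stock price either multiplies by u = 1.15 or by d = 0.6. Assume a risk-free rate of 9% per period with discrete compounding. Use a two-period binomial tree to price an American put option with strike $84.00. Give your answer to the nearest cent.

Risk-neutral probability p = (1 + 0.09 − 0.6)/(1.15 − 0.6) = 0.4900/0.5500 = 0.8909
Terminal stock prices: S_uu = 125.6, S_ud = 65.55, S_dd = 34.2
Terminal payoffs (K − S): max(-41.64, 0) = 0, max(18.45, 0) = 18.45, max(49.8, 0) = 49.8
Node u (S = 109.2): continuation = 1/1.09·[0.8909·0.0000 + 0.1091·18.4500] = 1.8465; exercise value = 0.0000 ≤ continuation, so V_u = 1.8465
Node d (S = 57): continuation = 1/1.09·[0.8909·18.4500 + 0.1091·49.8000] = 20.0642; exercise value = 27.0000 > continuation, so V_d = 27.0000 (exercise)
Node 0 (S = 95): continuation = 1/1.09·[0.8909·1.8465 + 0.1091·27.0000] = 4.2115; exercise value = 0.0000 ≤ continuation, so V_0 = 4.2115

$4.21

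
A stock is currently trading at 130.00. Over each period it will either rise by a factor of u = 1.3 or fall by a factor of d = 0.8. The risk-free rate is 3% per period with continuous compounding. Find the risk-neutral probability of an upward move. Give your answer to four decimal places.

Risk-neutral probability p = (e^0.03 − 0.8)/(1.3 − 0.8) = 0.2305/0.5000 = 0.4609

p = 0.4609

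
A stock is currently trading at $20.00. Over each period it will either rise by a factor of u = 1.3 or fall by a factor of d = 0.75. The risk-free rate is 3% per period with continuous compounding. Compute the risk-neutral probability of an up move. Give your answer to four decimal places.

p = 0.5099

Risk-neutral probability p = (e^0.03 − 0.75)/(1.3 − 0.75) = 0.2805/0.5500 = 0.5099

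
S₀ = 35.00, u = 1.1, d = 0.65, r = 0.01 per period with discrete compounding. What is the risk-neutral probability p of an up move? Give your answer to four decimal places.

Risk-neutral probability p = (1 + 0.01 − 0.65)/(1.1 − 0.65) = 0.3600/0.4500 = 0.8000

p = 0.8000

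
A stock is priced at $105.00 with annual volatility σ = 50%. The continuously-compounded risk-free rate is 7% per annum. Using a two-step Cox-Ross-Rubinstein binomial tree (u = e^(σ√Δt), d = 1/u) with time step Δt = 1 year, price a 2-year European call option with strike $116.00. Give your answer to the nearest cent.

CRR parameters: u = e^(σ√Δt) = e^(0.5·√1) = 1.6487, d = 1/u = 0.6065
Per-period rate: rΔt = 0.07·1 = 0.07, so R = e^0.07 = 1.0725
Risk-neutral probability p = (e^0.07 − 0.6065)/(1.6487 − 0.6065) = 0.4660/1.0422 = 0.4471
Terminal stock prices: S_uu = 285.4, S_ud = 105, S_dd = 38.63
Terminal payoffs (S − K): max(169.4, 0) = 169.4, max(-11, 0) = 0, max(-77.37, 0) = 0
Node u (S = 173.1): V_u = e^(−0.07)·[0.4471·169.4196 + 0.5529·0.0000] = 70.6286
Node d (S = 63.69): V_d = e^(−0.07)·[0.4471·0.0000 + 0.5529·0.0000] = 0.0000
Node 0 (S = 105): V_0 = e^(−0.07)·[0.4471·70.6286 + 0.5529·0.0000] = 29.4441

$29.44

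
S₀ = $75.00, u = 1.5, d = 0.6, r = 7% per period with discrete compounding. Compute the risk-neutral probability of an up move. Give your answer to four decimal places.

p = 0.5222

Risk-neutral probability p = (1 + 0.07 − 0.6)/(1.5 − 0.6) = 0.4700/0.9000 = 0.5222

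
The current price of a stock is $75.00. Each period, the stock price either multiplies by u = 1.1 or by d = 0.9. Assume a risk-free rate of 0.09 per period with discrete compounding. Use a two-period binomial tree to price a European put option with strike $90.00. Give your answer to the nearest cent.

$1.32

Risk-neutral probability p = (1 + 0.09 − 0.9)/(1.1 − 0.9) = 0.1900/0.2000 = 0.9500
Terminal stock prices: S_uu = 90.75, S_ud = 74.25, S_dd = 60.75
Terminal payoffs (K − S): max(-0.75, 0) = 0, max(15.75, 0) = 15.75, max(29.25, 0) = 29.25
Node u (S = 82.5): V_u = 1/1.09·[0.9500·0.0000 + 0.0500·15.7500] = 0.7225
Node d (S = 67.5): V_d = 1/1.09·[0.9500·15.7500 + 0.0500·29.2500] = 15.0688
Node 0 (S = 75): V_0 = 1/1.09·[0.9500·0.7225 + 0.0500·15.0688] = 1.3209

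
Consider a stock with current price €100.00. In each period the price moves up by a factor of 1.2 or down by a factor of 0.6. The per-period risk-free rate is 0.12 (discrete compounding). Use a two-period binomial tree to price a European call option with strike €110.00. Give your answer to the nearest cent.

Risk-neutral probability p = (1 + 0.12 − 0.6)/(1.2 − 0.6) = 0.5200/0.6000 = 0.8667
Terminal stock prices: S_uu = 144, S_ud = 72, S_dd = 36
Terminal payoffs (S − K): max(34, 0) = 34, max(-38, 0) = 0, max(-74, 0) = 0
Node u (S = 120): V_u = 1/1.12·[0.8667·34.0000 + 0.1333·0.0000] = 26.3095
Node d (S = 60): V_d = 1/1.12·[0.8667·0.0000 + 0.1333·0.0000] = 0.0000
Node 0 (S = 100): V_0 = 1/1.12·[0.8667·26.3095 + 0.1333·0.0000] = 20.3586

€20.36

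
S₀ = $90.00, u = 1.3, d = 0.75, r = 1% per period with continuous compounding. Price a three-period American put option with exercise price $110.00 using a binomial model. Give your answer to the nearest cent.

Risk-neutral probability p = (e^0.01 − 0.75)/(1.3 − 0.75) = 0.2601/0.5500 = 0.4728
Terminal stock prices: S_uuu = 197.7, S_uud = 114.1, S_udd = 65.81, S_ddd = 37.97
Terminal payoffs (K − S): max(-87.73, 0) = 0, max(-4.075, 0) = 0, max(44.19, 0) = 44.19, max(72.03, 0) = 72.03
Node uu (S = 152.1): continuation = e^(−0.01)·[0.4728·0.0000 + 0.5272·0.0000] = 0.0000; exercise value = 0.0000 ≤ continuation, so V_uu = 0.0000
Node ud (S = 87.75): continuation = e^(−0.01)·[0.4728·0.0000 + 0.5272·44.1875] = 23.0630; exercise value = 22.2500 ≤ continuation, so V_ud = 23.0630
Node dd (S = 50.62): continuation = e^(−0.01)·[0.4728·44.1875 + 0.5272·72.0312] = 58.2805; exercise value = 59.3750 > continuation, so V_dd = 59.3750 (exercise)
Node u (S = 117): continuation = e^(−0.01)·[0.4728·0.0000 + 0.5272·23.0630] = 12.0374; exercise value = 0.0000 ≤ continuation, so V_u = 12.0374
Node d (S = 67.5): continuation = e^(−0.01)·[0.4728·23.0630 + 0.5272·59.3750] = 41.7861; exercise value = 42.5000 > continuation, so V_d = 42.5000 (exercise)
Node 0 (S = 90): continuation = e^(−0.01)·[0.4728·12.0374 + 0.5272·42.5000] = 27.8172; exercise value = 20.0000 ≤ continuation, so V_0 = 27.8172

$27.82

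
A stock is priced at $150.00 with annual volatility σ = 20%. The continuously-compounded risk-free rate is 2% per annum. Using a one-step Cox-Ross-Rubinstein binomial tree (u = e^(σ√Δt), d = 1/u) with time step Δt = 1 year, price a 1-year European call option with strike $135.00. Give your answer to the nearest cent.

CRR parameters: u = e^(σ√Δt) = e^(0.2·√1) = 1.2214, d = 1/u = 0.8187
Per-period rate: rΔt = 0.02·1 = 0.02, so R = e^0.02 = 1.0202
Risk-neutral probability p = (e^0.02 − 0.8187)/(1.2214 − 0.8187) = 0.2015/0.4027 = 0.5003
Terminal stock prices: S_u = 183.2, S_d = 122.8
Terminal payoffs (S − K): max(48.21, 0) = 48.21, max(-12.19, 0) = 0
Node 0 (S = 150): V_0 = e^(−0.02)·[0.5003·48.2104 + 0.4997·0.0000] = 23.6437

$23.64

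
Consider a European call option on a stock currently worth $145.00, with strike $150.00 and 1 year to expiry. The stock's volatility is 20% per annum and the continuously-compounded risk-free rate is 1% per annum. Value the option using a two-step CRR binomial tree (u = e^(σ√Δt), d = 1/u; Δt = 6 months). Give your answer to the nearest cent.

CRR parameters: u = e^(σ√Δt) = e^(0.2·√0.5) = 1.1519, d = 1/u = 0.8681
Per-period rate: rΔt = 0.01·0.5 = 0.005, so R = e^0.005 = 1.0050
Risk-neutral probability p = (e^0.005 − 0.8681)/(1.1519 − 0.8681) = 0.1369/0.2838 = 0.4824
Terminal stock prices: S_uu = 192.4, S_ud = 145, S_dd = 109.3
Terminal payoffs (S − K): max(42.4, 0) = 42.4, max(-5, 0) = 0, max(-40.72, 0) = 0
Node u (S = 167): V_u = e^(−0.005)·[0.4824·42.4000 + 0.5176·0.0000] = 20.3503
Node d (S = 125.9): V_d = e^(−0.005)·[0.4824·0.0000 + 0.5176·0.0000] = 0.0000
Node 0 (S = 145): V_0 = e^(−0.005)·[0.4824·20.3503 + 0.5176·0.0000] = 9.7674

$9.77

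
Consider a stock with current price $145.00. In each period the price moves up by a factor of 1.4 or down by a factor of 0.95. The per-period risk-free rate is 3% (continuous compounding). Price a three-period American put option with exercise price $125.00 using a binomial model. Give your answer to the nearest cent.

$0.34

Risk-neutral probability p = (e^0.03 − 0.95)/(1.4 − 0.95) = 0.0805/0.4500 = 0.1788
Terminal stock prices: S_uuu = 397.9, S_uud = 270, S_udd = 183.2, S_ddd = 124.3
Terminal payoffs (K − S): max(-272.9, 0) = 0, max(-145, 0) = 0, max(-58.21, 0) = 0, max(0.6806, 0) = 0.6806
Node uu (S = 284.2): continuation = e^(−0.03)·[0.1788·0.0000 + 0.8212·0.0000] = 0.0000; exercise value = 0.0000 ≤ continuation, so V_uu = 0.0000
Node ud (S = 192.8): continuation = e^(−0.03)·[0.1788·0.0000 + 0.8212·0.0000] = 0.0000; exercise value = 0.0000 ≤ continuation, so V_ud = 0.0000
Node dd (S = 130.9): continuation = e^(−0.03)·[0.1788·0.0000 + 0.8212·0.6806] = 0.5424; exercise value = 0.0000 ≤ continuation, so V_dd = 0.5424
Node u (S = 203): continuation = e^(−0.03)·[0.1788·0.0000 + 0.8212·0.0000] = 0.0000; exercise value = 0.0000 ≤ continuation, so V_u = 0.0000
Node d (S = 137.8): continuation = e^(−0.03)·[0.1788·0.0000 + 0.8212·0.5424] = 0.4323; exercise value = 0.0000 ≤ continuation, so V_d = 0.4323
Node 0 (S = 145): continuation = e^(−0.03)·[0.1788·0.0000 + 0.8212·0.4323] = 0.3445; exercise value = 0.0000 ≤ continuation, so V_0 = 0.3445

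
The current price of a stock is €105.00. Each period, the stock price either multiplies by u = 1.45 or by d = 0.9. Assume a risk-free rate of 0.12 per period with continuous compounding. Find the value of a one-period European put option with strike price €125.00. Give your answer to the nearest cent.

€15.86

Risk-neutral probability p = (e^0.12 − 0.9)/(1.45 − 0.9) = 0.2275/0.5500 = 0.4136
Terminal stock prices: S_u = 152.2, S_d = 94.5
Terminal payoffs (K − S): max(-27.25, 0) = 0, max(30.5, 0) = 30.5
Node 0 (S = 105): V_0 = e^(−0.12)·[0.4136·0.0000 + 0.5864·30.5000] = 15.8619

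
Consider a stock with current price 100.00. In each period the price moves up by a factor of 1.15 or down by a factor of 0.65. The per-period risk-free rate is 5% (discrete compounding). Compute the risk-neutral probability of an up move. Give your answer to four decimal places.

Risk-neutral probability p = (1 + 0.05 − 0.65)/(1.15 − 0.65) = 0.4000/0.5000 = 0.8000

p = 0.8000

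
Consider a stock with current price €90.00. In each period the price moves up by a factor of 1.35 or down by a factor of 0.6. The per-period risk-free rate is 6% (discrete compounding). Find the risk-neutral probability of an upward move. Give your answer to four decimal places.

Risk-neutral probability p = (1 + 0.06 − 0.6)/(1.35 − 0.6) = 0.4600/0.7500 = 0.6133

p = 0.6133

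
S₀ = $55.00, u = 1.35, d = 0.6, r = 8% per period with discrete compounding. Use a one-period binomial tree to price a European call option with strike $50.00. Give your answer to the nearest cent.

$14.37

Risk-neutral probability p = (1 + 0.08 − 0.6)/(1.35 − 0.6) = 0.4800/0.7500 = 0.6400
Terminal stock prices: S_u = 74.25, S_d = 33
Terminal payoffs (S − K): max(24.25, 0) = 24.25, max(-17, 0) = 0
Node 0 (S = 55): V_0 = 1/1.08·[0.6400·24.2500 + 0.3600·0.0000] = 14.3704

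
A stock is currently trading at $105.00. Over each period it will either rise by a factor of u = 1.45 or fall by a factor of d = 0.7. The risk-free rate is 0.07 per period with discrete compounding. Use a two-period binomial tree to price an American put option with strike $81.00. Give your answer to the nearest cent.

Risk-neutral probability p = (1 + 0.07 − 0.7)/(1.45 − 0.7) = 0.3700/0.7500 = 0.4933
Terminal stock prices: S_uu = 220.8, S_ud = 106.6, S_dd = 51.45
Terminal payoffs (K − S): max(-139.8, 0) = 0, max(-25.57, 0) = 0, max(29.55, 0) = 29.55
Node u (S = 152.2): continuation = 1/1.07·[0.4933·0.0000 + 0.5067·0.0000] = 0.0000; exercise value = 0.0000 ≤ continuation, so V_u = 0.0000
Node d (S = 73.5): continuation = 1/1.07·[0.4933·0.0000 + 0.5067·29.5500] = 13.9925; exercise value = 7.5000 ≤ continuation, so V_d = 13.9925
Node 0 (S = 105): continuation = 1/1.07·[0.4933·0.0000 + 0.5067·13.9925] = 6.6257; exercise value = 0.0000 ≤ continuation, so V_0 = 6.6257

$6.63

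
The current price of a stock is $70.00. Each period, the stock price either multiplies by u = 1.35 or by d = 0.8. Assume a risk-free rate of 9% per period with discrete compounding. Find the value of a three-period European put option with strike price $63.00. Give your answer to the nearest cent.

Risk-neutral probability p = (1 + 0.09 − 0.8)/(1.35 − 0.8) = 0.2900/0.5500 = 0.5273
Terminal stock prices: S_uuu = 172.2, S_uud = 102.1, S_udd = 60.48, S_ddd = 35.84
Terminal payoffs (K − S): max(-109.2, 0) = 0, max(-39.06, 0) = 0, max(2.52, 0) = 2.52, max(27.16, 0) = 27.16
Node uu (S = 127.6): V_uu = 1/1.09·[0.5273·0.0000 + 0.4727·0.0000] = 0.0000
Node ud (S = 75.6): V_ud = 1/1.09·[0.5273·0.0000 + 0.4727·2.5200] = 1.0929
Node dd (S = 44.8): V_dd = 1/1.09·[0.5273·2.5200 + 0.4727·27.1600] = 12.9982
Node u (S = 94.5): V_u = 1/1.09·[0.5273·0.0000 + 0.4727·1.0929] = 0.4740
Node d (S = 56): V_d = 1/1.09·[0.5273·1.0929 + 0.4727·12.9982] = 6.1659
Node 0 (S = 70): V_0 = 1/1.09·[0.5273·0.4740 + 0.4727·6.1659] = 2.9034

$2.90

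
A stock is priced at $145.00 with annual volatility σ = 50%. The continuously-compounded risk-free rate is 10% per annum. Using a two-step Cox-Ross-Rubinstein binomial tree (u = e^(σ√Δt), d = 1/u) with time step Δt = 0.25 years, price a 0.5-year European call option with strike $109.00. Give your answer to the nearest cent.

CRR parameters: u = e^(σ√Δt) = e^(0.5·√0.25) = 1.2840, d = 1/u = 0.7788
Per-period rate: rΔt = 0.1·0.25 = 0.025, so R = e^0.025 = 1.0253
Risk-neutral probability p = (e^0.025 − 0.7788)/(1.2840 − 0.7788) = 0.2465/0.5052 = 0.4879
Terminal stock prices: S_uu = 239.1, S_ud = 145, S_dd = 87.95
Terminal payoffs (S − K): max(130.1, 0) = 130.1, max(36, 0) = 36, max(-21.05, 0) = 0
Node u (S = 186.2): V_u = e^(−0.025)·[0.4879·130.0646 + 0.5121·36.0000] = 79.8749
Node d (S = 112.9): V_d = e^(−0.025)·[0.4879·36.0000 + 0.5121·0.0000] = 17.1318
Node 0 (S = 145): V_0 = e^(−0.025)·[0.4879·79.8749 + 0.5121·17.1318] = 46.5672

$46.57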